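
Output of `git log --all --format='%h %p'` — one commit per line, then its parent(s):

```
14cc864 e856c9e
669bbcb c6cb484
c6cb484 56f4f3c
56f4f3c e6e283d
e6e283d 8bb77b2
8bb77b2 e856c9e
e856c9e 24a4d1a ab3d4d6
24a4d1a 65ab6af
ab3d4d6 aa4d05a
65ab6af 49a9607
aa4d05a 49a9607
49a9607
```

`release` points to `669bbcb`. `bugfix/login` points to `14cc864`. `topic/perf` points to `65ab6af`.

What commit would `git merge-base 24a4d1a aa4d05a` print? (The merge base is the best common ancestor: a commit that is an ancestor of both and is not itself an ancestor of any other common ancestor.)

Ancestors of 24a4d1a: {24a4d1a, 49a9607, 65ab6af}.
Ancestors of aa4d05a: {49a9607, aa4d05a}.
Common ancestors: {49a9607}.
The only common ancestor is 49a9607, so it is the merge base.

49a9607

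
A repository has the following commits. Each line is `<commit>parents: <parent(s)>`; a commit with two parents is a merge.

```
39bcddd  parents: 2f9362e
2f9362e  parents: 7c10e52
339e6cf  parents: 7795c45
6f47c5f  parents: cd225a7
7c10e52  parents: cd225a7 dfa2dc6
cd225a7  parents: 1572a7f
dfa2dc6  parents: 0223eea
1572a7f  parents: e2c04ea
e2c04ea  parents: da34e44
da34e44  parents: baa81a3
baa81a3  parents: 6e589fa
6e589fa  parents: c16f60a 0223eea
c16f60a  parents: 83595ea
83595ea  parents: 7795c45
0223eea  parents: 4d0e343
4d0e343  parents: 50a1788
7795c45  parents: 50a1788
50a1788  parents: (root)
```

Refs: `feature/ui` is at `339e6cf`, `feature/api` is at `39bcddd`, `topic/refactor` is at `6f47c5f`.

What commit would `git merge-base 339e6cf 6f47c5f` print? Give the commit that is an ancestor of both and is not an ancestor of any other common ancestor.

Ancestors of 339e6cf: {339e6cf, 50a1788, 7795c45}.
Ancestors of 6f47c5f: {0223eea, 1572a7f, 4d0e343, 50a1788, 6e589fa, 6f47c5f, 7795c45, 83595ea, baa81a3, c16f60a, cd225a7, da34e44, e2c04ea}.
Common ancestors: {50a1788, 7795c45}.
Among these, 7795c45 is not an ancestor of any other common ancestor — it is the merge base.

7795c45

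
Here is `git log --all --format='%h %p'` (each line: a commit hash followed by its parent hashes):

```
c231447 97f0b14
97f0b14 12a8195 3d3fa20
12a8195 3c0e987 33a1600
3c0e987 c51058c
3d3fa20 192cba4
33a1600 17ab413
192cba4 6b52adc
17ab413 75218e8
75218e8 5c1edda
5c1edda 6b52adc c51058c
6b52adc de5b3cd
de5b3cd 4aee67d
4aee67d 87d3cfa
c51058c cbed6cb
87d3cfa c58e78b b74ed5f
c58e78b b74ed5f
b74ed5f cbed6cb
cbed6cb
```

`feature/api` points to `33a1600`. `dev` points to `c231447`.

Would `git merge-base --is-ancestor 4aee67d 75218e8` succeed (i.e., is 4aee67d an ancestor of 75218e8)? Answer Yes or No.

Yes

Ancestors of 75218e8 (commits reachable by following parents): {4aee67d, 5c1edda, 6b52adc, 75218e8, 87d3cfa, b74ed5f, c51058c, c58e78b, cbed6cb, de5b3cd}.
4aee67d is in that set, so it is an ancestor of 75218e8.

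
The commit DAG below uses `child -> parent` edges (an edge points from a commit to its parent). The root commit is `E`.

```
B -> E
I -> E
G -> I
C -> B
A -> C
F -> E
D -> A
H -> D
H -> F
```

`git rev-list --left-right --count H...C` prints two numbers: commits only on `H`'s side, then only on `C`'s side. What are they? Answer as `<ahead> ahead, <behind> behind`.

Reachable from H: {A, B, C, D, E, F, H}.
Reachable from C: {B, C, E}.
Only in H's history (ahead): {A, D, F, H} — 4.
Only in C's history (behind): {} — 0.

4 ahead, 0 behind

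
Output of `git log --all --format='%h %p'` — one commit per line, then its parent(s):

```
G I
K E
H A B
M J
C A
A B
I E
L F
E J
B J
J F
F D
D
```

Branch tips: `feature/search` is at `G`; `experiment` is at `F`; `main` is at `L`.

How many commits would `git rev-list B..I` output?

2

Reachable from I: {D, E, F, I, J}.
Reachable from B: {B, D, F, J}.
In I's history but not B's: {E, I} — 2 commits.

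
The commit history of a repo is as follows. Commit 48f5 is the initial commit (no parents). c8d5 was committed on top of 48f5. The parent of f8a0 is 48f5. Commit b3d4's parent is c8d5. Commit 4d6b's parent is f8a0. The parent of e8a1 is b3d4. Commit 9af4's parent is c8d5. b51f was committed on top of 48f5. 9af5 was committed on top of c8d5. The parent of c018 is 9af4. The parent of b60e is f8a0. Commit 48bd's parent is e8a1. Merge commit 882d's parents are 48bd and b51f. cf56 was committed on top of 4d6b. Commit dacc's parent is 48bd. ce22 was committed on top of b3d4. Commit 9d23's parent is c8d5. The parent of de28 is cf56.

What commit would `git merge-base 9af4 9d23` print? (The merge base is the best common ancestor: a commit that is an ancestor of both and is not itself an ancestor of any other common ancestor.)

Ancestors of 9af4: {48f5, 9af4, c8d5}.
Ancestors of 9d23: {48f5, 9d23, c8d5}.
Common ancestors: {48f5, c8d5}.
Among these, c8d5 is not an ancestor of any other common ancestor — it is the merge base.

c8d5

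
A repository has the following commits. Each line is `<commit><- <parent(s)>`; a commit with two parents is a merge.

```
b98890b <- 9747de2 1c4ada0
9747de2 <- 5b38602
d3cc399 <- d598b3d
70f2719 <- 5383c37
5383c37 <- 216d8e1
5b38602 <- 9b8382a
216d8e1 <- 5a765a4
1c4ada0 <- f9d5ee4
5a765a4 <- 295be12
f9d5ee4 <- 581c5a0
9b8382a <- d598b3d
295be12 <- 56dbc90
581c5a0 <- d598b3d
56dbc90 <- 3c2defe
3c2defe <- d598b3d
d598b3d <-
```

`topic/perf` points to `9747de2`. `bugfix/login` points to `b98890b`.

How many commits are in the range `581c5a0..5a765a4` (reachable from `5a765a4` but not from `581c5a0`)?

4

Reachable from 5a765a4: {295be12, 3c2defe, 56dbc90, 5a765a4, d598b3d}.
Reachable from 581c5a0: {581c5a0, d598b3d}.
In 5a765a4's history but not 581c5a0's: {295be12, 3c2defe, 56dbc90, 5a765a4} — 4 commits.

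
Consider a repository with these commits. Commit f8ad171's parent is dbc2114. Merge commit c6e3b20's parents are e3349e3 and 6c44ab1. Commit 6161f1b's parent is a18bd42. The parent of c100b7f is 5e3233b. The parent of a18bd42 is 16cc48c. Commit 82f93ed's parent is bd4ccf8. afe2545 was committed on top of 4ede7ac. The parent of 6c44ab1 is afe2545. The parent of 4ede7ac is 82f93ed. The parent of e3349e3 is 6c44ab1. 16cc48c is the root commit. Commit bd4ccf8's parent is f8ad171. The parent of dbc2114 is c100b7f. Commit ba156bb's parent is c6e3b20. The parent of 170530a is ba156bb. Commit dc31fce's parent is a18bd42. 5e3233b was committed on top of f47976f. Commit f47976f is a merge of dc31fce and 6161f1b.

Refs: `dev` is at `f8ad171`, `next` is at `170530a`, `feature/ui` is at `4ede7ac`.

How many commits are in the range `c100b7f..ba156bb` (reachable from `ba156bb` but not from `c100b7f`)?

Reachable from ba156bb: {16cc48c, 4ede7ac, 5e3233b, 6161f1b, 6c44ab1, 82f93ed, a18bd42, afe2545, ba156bb, bd4ccf8, c100b7f, c6e3b20, dbc2114, dc31fce, e3349e3, f47976f, f8ad171}.
Reachable from c100b7f: {16cc48c, 5e3233b, 6161f1b, a18bd42, c100b7f, dc31fce, f47976f}.
In ba156bb's history but not c100b7f's: {4ede7ac, 6c44ab1, 82f93ed, afe2545, ba156bb, bd4ccf8, c6e3b20, dbc2114, e3349e3, f8ad171} — 10 commits.

10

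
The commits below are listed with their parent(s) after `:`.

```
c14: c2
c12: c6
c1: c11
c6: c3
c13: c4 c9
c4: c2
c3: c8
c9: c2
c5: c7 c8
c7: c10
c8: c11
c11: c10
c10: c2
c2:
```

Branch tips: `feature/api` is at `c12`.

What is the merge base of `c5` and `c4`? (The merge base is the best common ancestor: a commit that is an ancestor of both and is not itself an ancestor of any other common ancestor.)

c2

Ancestors of c5: {c10, c11, c2, c5, c7, c8}.
Ancestors of c4: {c2, c4}.
Common ancestors: {c2}.
The only common ancestor is c2, so it is the merge base.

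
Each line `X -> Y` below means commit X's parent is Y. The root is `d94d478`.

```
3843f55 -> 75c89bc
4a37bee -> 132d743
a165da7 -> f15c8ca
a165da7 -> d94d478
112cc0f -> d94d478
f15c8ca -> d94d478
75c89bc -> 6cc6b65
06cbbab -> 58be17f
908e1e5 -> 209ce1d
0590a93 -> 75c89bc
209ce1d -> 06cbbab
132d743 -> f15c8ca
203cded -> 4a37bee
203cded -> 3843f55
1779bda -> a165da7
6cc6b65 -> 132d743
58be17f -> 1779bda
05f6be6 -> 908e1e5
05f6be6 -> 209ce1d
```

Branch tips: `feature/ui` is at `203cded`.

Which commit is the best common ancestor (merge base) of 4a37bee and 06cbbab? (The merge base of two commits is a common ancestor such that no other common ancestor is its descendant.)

f15c8ca

Ancestors of 4a37bee: {132d743, 4a37bee, d94d478, f15c8ca}.
Ancestors of 06cbbab: {06cbbab, 1779bda, 58be17f, a165da7, d94d478, f15c8ca}.
Common ancestors: {d94d478, f15c8ca}.
Among these, f15c8ca is not an ancestor of any other common ancestor — it is the merge base.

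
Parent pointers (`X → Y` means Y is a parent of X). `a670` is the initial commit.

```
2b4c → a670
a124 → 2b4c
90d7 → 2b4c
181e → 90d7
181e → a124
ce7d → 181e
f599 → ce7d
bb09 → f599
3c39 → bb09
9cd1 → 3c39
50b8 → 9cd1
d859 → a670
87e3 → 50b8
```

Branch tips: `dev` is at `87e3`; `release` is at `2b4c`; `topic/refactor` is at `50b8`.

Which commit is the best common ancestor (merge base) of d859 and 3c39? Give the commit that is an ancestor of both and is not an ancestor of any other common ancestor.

a670

Ancestors of d859: {a670, d859}.
Ancestors of 3c39: {181e, 2b4c, 3c39, 90d7, a124, a670, bb09, ce7d, f599}.
Common ancestors: {a670}.
The only common ancestor is a670, so it is the merge base.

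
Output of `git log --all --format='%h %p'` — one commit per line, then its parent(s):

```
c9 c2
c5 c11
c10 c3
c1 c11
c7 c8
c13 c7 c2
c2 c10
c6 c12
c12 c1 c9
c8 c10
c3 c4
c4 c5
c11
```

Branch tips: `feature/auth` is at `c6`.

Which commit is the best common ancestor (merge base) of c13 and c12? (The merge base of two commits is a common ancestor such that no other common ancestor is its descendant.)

c2

Ancestors of c13: {c10, c11, c13, c2, c3, c4, c5, c7, c8}.
Ancestors of c12: {c1, c10, c11, c12, c2, c3, c4, c5, c9}.
Common ancestors: {c10, c11, c2, c3, c4, c5}.
Among these, c2 is not an ancestor of any other common ancestor — it is the merge base.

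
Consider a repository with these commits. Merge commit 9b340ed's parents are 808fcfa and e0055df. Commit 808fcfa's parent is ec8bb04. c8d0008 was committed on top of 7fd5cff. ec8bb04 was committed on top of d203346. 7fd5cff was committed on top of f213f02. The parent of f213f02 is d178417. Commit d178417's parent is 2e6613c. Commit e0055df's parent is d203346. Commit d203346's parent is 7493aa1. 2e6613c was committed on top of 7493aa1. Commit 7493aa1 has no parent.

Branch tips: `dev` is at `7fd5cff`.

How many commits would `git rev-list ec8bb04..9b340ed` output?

3

Reachable from 9b340ed: {7493aa1, 808fcfa, 9b340ed, d203346, e0055df, ec8bb04}.
Reachable from ec8bb04: {7493aa1, d203346, ec8bb04}.
In 9b340ed's history but not ec8bb04's: {808fcfa, 9b340ed, e0055df} — 3 commits.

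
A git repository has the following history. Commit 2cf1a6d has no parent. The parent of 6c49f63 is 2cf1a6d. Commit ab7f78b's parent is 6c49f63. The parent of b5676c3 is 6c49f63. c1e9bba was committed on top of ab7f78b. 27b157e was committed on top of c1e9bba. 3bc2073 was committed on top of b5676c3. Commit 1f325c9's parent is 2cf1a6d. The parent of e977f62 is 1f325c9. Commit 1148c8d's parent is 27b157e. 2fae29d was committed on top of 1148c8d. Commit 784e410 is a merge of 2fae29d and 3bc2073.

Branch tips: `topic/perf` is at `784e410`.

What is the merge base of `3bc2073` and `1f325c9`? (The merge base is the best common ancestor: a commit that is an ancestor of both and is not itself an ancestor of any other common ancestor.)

2cf1a6d

Ancestors of 3bc2073: {2cf1a6d, 3bc2073, 6c49f63, b5676c3}.
Ancestors of 1f325c9: {1f325c9, 2cf1a6d}.
Common ancestors: {2cf1a6d}.
The only common ancestor is 2cf1a6d, so it is the merge base.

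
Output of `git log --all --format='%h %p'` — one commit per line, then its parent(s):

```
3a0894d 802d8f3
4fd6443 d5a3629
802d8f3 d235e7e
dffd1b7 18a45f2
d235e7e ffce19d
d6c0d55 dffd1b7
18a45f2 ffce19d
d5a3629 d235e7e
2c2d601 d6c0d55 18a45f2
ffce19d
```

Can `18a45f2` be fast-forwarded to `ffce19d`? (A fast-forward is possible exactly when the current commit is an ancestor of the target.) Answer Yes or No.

No

A fast-forward from 18a45f2 to ffce19d is possible iff 18a45f2 is an ancestor of ffce19d.
Ancestors of ffce19d: {ffce19d}.
18a45f2 is not among them, so fast-forward is not possible.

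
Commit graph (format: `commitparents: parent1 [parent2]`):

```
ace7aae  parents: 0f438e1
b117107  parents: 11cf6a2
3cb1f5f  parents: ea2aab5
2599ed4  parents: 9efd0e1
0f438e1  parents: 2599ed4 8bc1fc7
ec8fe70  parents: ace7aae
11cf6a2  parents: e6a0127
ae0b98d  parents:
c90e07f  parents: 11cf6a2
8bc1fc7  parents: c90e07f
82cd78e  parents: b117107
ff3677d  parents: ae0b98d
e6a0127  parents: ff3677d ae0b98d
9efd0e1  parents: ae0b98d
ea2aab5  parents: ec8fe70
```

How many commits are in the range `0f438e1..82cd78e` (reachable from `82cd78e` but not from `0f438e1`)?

Reachable from 82cd78e: {11cf6a2, 82cd78e, ae0b98d, b117107, e6a0127, ff3677d}.
Reachable from 0f438e1: {0f438e1, 11cf6a2, 2599ed4, 8bc1fc7, 9efd0e1, ae0b98d, c90e07f, e6a0127, ff3677d}.
In 82cd78e's history but not 0f438e1's: {82cd78e, b117107} — 2 commits.

2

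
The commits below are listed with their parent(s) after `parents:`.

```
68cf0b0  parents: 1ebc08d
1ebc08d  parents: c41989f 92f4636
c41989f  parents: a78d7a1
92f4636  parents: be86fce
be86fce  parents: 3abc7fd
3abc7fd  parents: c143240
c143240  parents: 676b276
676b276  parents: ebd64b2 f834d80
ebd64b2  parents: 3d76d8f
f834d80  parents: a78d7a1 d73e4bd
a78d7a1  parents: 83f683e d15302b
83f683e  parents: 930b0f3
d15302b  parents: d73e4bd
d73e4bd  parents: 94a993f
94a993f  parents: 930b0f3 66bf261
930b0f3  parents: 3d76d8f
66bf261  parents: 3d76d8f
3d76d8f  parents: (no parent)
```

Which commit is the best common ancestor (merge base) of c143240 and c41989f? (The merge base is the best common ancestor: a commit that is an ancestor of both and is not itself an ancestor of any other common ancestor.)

a78d7a1

Ancestors of c143240: {3d76d8f, 66bf261, 676b276, 83f683e, 930b0f3, 94a993f, a78d7a1, c143240, d15302b, d73e4bd, ebd64b2, f834d80}.
Ancestors of c41989f: {3d76d8f, 66bf261, 83f683e, 930b0f3, 94a993f, a78d7a1, c41989f, d15302b, d73e4bd}.
Common ancestors: {3d76d8f, 66bf261, 83f683e, 930b0f3, 94a993f, a78d7a1, d15302b, d73e4bd}.
Among these, a78d7a1 is not an ancestor of any other common ancestor — it is the merge base.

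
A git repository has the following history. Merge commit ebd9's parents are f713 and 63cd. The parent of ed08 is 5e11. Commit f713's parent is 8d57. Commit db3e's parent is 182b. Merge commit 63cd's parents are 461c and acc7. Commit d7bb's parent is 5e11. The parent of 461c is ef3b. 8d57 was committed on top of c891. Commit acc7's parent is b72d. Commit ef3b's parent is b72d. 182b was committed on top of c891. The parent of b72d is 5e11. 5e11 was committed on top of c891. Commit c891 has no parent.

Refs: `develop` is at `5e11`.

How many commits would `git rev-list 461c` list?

5

Walking parent pointers from 461c: reachable set = {461c, 5e11, b72d, c891, ef3b}.
That is 5 commits.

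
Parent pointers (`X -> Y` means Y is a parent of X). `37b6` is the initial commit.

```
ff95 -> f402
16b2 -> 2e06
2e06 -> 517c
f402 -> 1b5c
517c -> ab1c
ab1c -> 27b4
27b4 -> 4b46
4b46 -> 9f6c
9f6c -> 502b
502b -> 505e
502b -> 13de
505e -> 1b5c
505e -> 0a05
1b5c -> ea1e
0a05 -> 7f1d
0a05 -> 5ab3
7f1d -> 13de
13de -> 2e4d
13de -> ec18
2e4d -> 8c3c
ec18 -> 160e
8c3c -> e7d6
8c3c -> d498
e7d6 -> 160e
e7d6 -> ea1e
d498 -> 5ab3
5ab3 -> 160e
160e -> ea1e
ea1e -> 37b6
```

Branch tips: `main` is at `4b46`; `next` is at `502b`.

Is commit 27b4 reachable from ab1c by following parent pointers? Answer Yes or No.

Yes

Ancestors of ab1c (commits reachable by following parents): {0a05, 13de, 160e, 1b5c, 27b4, 2e4d, 37b6, 4b46, 502b, 505e, 5ab3, 7f1d, 8c3c, 9f6c, ab1c, d498, e7d6, ea1e, ec18}.
27b4 is in that set, so it is an ancestor of ab1c.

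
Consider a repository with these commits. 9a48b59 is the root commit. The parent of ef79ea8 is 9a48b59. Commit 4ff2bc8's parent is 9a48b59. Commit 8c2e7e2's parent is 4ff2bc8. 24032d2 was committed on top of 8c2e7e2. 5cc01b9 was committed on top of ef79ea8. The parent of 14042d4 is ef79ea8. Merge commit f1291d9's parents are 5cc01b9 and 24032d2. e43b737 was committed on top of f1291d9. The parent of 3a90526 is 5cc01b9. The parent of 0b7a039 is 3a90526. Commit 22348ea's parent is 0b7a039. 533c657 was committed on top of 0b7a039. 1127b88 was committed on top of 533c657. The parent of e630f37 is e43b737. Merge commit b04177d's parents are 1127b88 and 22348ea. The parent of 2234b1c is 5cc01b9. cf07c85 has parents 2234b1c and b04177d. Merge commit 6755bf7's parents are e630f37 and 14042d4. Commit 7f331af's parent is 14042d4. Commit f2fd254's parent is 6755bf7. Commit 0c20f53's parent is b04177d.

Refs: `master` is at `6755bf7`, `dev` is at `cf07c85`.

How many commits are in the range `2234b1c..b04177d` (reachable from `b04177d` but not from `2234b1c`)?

Reachable from b04177d: {0b7a039, 1127b88, 22348ea, 3a90526, 533c657, 5cc01b9, 9a48b59, b04177d, ef79ea8}.
Reachable from 2234b1c: {2234b1c, 5cc01b9, 9a48b59, ef79ea8}.
In b04177d's history but not 2234b1c's: {0b7a039, 1127b88, 22348ea, 3a90526, 533c657, b04177d} — 6 commits.

6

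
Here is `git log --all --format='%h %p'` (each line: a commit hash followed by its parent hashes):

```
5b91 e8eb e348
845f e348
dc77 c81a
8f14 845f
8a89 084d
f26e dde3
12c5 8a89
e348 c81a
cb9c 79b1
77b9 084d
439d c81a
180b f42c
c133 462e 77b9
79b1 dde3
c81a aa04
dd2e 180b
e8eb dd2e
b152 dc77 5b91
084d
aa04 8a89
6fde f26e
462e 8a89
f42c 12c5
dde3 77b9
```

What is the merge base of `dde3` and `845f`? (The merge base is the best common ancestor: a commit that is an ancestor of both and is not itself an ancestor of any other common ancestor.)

Ancestors of dde3: {084d, 77b9, dde3}.
Ancestors of 845f: {084d, 845f, 8a89, aa04, c81a, e348}.
Common ancestors: {084d}.
The only common ancestor is 084d, so it is the merge base.

084d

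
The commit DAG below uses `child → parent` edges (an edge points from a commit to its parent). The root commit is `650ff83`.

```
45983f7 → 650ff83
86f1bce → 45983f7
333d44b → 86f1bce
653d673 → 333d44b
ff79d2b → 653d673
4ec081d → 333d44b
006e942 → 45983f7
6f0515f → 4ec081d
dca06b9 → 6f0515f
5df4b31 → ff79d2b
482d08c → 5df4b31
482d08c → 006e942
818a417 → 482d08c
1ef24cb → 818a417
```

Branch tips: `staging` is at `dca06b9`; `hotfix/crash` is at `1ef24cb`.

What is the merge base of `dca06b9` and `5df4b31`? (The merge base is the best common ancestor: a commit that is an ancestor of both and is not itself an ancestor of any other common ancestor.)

333d44b

Ancestors of dca06b9: {333d44b, 45983f7, 4ec081d, 650ff83, 6f0515f, 86f1bce, dca06b9}.
Ancestors of 5df4b31: {333d44b, 45983f7, 5df4b31, 650ff83, 653d673, 86f1bce, ff79d2b}.
Common ancestors: {333d44b, 45983f7, 650ff83, 86f1bce}.
Among these, 333d44b is not an ancestor of any other common ancestor — it is the merge base.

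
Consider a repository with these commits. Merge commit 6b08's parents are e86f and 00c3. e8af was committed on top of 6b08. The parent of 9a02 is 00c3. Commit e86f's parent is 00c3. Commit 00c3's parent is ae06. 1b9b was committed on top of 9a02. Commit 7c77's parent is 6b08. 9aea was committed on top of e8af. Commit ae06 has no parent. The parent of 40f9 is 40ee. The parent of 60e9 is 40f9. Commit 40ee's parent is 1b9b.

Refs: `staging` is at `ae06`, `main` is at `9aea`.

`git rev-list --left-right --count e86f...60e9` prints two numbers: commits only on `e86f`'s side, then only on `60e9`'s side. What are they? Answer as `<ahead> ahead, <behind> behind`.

1 ahead, 5 behind

Reachable from e86f: {00c3, ae06, e86f}.
Reachable from 60e9: {00c3, 1b9b, 40ee, 40f9, 60e9, 9a02, ae06}.
Only in e86f's history (ahead): {e86f} — 1.
Only in 60e9's history (behind): {1b9b, 40ee, 40f9, 60e9, 9a02} — 5.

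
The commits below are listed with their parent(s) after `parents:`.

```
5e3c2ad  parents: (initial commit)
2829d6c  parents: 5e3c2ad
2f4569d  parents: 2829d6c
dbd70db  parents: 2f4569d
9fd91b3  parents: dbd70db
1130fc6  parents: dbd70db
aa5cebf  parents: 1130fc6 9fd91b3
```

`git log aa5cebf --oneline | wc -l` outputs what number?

Walking parent pointers from aa5cebf: reachable set = {1130fc6, 2829d6c, 2f4569d, 5e3c2ad, 9fd91b3, aa5cebf, dbd70db}.
That is 7 commits.

7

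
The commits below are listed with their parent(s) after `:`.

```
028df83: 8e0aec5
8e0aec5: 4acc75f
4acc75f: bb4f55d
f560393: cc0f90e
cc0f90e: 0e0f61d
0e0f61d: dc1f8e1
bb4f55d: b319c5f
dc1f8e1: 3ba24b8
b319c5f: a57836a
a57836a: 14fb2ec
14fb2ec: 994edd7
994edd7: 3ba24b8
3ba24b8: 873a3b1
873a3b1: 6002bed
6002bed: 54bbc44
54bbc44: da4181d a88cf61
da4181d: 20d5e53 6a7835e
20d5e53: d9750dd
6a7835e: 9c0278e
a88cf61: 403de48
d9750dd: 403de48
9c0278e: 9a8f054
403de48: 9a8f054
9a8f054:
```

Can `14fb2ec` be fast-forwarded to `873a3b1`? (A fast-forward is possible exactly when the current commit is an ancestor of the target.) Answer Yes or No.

No

A fast-forward from 14fb2ec to 873a3b1 is possible iff 14fb2ec is an ancestor of 873a3b1.
Ancestors of 873a3b1: {20d5e53, 403de48, 54bbc44, 6002bed, 6a7835e, 873a3b1, 9a8f054, 9c0278e, a88cf61, d9750dd, da4181d}.
14fb2ec is not among them, so fast-forward is not possible.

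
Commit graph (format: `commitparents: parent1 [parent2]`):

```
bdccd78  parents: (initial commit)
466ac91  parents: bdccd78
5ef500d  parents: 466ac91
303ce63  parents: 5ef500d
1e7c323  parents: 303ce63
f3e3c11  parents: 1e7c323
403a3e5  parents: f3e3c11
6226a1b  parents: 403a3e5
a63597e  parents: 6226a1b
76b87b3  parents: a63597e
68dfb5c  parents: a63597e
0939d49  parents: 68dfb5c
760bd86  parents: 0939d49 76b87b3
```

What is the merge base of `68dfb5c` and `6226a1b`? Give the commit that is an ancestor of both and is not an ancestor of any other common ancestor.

Ancestors of 68dfb5c: {1e7c323, 303ce63, 403a3e5, 466ac91, 5ef500d, 6226a1b, 68dfb5c, a63597e, bdccd78, f3e3c11}.
Ancestors of 6226a1b: {1e7c323, 303ce63, 403a3e5, 466ac91, 5ef500d, 6226a1b, bdccd78, f3e3c11}.
Common ancestors: {1e7c323, 303ce63, 403a3e5, 466ac91, 5ef500d, 6226a1b, bdccd78, f3e3c11}.
Among these, 6226a1b is not an ancestor of any other common ancestor — it is the merge base.

6226a1b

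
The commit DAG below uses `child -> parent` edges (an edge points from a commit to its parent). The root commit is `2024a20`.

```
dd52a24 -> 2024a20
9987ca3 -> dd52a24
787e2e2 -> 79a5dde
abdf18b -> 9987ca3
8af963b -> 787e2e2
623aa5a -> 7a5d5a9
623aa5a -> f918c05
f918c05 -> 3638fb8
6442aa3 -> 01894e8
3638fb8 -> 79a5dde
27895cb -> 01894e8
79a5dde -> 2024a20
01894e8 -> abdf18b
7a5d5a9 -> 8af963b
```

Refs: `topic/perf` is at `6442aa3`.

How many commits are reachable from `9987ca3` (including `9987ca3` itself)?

3

Walking parent pointers from 9987ca3: reachable set = {2024a20, 9987ca3, dd52a24}.
That is 3 commits.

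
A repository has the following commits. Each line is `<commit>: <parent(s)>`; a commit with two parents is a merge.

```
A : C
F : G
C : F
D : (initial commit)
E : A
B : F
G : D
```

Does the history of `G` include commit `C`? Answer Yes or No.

Ancestors of G: {D, G}.
C is not in that set, so it is not an ancestor of G.

No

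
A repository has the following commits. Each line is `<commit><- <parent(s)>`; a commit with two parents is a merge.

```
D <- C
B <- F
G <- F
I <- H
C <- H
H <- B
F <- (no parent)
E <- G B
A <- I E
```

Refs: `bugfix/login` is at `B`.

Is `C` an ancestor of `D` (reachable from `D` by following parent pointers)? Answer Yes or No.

Yes

Ancestors of D (commits reachable by following parents): {B, C, D, F, H}.
C is in that set, so it is an ancestor of D.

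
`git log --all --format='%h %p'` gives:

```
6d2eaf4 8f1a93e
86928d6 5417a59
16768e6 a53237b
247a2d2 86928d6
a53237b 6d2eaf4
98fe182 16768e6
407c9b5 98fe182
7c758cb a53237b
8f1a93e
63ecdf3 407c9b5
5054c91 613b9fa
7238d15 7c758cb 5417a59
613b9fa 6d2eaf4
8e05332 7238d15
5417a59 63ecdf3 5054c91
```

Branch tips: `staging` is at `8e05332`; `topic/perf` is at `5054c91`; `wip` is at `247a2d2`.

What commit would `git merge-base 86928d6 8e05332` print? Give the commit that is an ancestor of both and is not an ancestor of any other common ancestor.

5417a59

Ancestors of 86928d6: {16768e6, 407c9b5, 5054c91, 5417a59, 613b9fa, 63ecdf3, 6d2eaf4, 86928d6, 8f1a93e, 98fe182, a53237b}.
Ancestors of 8e05332: {16768e6, 407c9b5, 5054c91, 5417a59, 613b9fa, 63ecdf3, 6d2eaf4, 7238d15, 7c758cb, 8e05332, 8f1a93e, 98fe182, a53237b}.
Common ancestors: {16768e6, 407c9b5, 5054c91, 5417a59, 613b9fa, 63ecdf3, 6d2eaf4, 8f1a93e, 98fe182, a53237b}.
Among these, 5417a59 is not an ancestor of any other common ancestor — it is the merge base.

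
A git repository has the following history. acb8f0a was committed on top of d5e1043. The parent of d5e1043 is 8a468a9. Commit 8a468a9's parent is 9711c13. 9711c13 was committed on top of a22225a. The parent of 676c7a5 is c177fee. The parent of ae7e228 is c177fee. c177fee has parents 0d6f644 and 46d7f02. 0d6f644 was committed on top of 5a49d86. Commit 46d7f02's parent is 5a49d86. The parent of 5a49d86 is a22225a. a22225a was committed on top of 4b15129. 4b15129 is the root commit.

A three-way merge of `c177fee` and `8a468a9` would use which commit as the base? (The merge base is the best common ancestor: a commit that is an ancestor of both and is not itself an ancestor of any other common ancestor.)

a22225a

Ancestors of c177fee: {0d6f644, 46d7f02, 4b15129, 5a49d86, a22225a, c177fee}.
Ancestors of 8a468a9: {4b15129, 8a468a9, 9711c13, a22225a}.
Common ancestors: {4b15129, a22225a}.
Among these, a22225a is not an ancestor of any other common ancestor — it is the merge base.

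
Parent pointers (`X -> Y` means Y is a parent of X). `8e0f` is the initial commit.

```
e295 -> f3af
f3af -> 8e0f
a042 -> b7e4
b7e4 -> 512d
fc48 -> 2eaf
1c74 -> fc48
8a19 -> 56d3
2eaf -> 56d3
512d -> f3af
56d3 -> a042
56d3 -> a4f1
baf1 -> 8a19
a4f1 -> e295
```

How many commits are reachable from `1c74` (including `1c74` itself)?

11

Walking parent pointers from 1c74: reachable set = {1c74, 2eaf, 512d, 56d3, 8e0f, a042, a4f1, b7e4, e295, f3af, fc48}.
That is 11 commits.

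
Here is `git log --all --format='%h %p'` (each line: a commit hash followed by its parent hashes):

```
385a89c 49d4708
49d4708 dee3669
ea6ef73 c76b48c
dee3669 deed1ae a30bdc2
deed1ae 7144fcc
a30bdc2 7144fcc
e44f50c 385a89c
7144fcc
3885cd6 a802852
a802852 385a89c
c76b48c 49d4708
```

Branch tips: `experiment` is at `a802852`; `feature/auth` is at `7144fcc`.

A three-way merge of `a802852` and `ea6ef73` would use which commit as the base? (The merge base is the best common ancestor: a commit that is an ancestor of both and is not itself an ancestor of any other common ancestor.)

49d4708

Ancestors of a802852: {385a89c, 49d4708, 7144fcc, a30bdc2, a802852, dee3669, deed1ae}.
Ancestors of ea6ef73: {49d4708, 7144fcc, a30bdc2, c76b48c, dee3669, deed1ae, ea6ef73}.
Common ancestors: {49d4708, 7144fcc, a30bdc2, dee3669, deed1ae}.
Among these, 49d4708 is not an ancestor of any other common ancestor — it is the merge base.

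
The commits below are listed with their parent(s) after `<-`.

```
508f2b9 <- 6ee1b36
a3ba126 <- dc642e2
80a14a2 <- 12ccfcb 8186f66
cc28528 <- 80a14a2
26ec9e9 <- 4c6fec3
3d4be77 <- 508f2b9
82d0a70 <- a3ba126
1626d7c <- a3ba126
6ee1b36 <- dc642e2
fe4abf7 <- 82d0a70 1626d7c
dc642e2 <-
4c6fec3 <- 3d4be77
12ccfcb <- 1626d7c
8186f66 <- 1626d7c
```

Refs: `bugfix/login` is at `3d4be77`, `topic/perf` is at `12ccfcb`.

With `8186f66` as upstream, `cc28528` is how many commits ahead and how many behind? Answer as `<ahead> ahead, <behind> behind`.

3 ahead, 0 behind

Reachable from cc28528: {12ccfcb, 1626d7c, 80a14a2, 8186f66, a3ba126, cc28528, dc642e2}.
Reachable from 8186f66: {1626d7c, 8186f66, a3ba126, dc642e2}.
Only in cc28528's history (ahead): {12ccfcb, 80a14a2, cc28528} — 3.
Only in 8186f66's history (behind): {} — 0.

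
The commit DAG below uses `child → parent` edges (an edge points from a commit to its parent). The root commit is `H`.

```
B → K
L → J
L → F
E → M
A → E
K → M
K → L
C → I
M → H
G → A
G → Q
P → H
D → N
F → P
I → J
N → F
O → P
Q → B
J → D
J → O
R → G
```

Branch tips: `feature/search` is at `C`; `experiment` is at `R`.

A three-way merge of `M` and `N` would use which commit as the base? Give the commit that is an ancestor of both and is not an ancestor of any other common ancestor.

Ancestors of M: {H, M}.
Ancestors of N: {F, H, N, P}.
Common ancestors: {H}.
The only common ancestor is H, so it is the merge base.

H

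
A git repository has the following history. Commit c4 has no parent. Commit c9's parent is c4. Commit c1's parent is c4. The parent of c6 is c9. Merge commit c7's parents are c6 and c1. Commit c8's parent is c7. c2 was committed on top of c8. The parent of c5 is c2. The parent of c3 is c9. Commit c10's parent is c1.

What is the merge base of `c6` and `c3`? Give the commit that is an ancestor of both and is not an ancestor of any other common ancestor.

Ancestors of c6: {c4, c6, c9}.
Ancestors of c3: {c3, c4, c9}.
Common ancestors: {c4, c9}.
Among these, c9 is not an ancestor of any other common ancestor — it is the merge base.

c9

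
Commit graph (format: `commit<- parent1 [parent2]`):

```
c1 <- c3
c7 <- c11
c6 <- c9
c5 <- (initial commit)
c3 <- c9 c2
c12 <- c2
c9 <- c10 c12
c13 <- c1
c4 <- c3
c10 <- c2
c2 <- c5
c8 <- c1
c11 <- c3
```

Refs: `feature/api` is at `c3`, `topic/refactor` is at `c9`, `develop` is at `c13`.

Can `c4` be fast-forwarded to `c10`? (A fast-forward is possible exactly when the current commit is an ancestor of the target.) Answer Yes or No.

A fast-forward from c4 to c10 is possible iff c4 is an ancestor of c10.
Ancestors of c10: {c10, c2, c5}.
c4 is not among them, so fast-forward is not possible.

No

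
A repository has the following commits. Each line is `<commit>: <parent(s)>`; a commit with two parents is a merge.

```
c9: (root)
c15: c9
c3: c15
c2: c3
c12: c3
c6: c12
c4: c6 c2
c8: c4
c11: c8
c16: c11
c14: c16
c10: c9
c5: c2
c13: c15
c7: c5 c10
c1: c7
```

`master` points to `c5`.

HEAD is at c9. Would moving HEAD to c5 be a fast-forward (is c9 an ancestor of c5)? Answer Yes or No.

Yes

A fast-forward from c9 to c5 is possible iff c9 is an ancestor of c5.
Ancestors of c5: {c15, c2, c3, c5, c9}.
c9 is among them, so fast-forward is possible.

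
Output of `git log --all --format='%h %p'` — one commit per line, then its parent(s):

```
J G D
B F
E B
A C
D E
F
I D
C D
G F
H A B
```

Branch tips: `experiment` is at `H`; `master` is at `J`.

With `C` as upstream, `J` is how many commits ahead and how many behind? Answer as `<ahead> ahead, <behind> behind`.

2 ahead, 1 behind

Reachable from J: {B, D, E, F, G, J}.
Reachable from C: {B, C, D, E, F}.
Only in J's history (ahead): {G, J} — 2.
Only in C's history (behind): {C} — 1.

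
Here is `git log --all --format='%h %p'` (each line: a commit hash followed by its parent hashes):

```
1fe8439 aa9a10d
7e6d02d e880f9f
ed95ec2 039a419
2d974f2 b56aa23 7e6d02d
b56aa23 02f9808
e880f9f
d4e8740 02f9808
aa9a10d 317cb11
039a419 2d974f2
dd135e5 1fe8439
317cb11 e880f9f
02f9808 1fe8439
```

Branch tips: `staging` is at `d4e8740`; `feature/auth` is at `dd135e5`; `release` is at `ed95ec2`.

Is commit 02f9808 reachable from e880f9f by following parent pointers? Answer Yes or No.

No

Ancestors of e880f9f: {e880f9f}.
02f9808 is not in that set, so it is not an ancestor of e880f9f.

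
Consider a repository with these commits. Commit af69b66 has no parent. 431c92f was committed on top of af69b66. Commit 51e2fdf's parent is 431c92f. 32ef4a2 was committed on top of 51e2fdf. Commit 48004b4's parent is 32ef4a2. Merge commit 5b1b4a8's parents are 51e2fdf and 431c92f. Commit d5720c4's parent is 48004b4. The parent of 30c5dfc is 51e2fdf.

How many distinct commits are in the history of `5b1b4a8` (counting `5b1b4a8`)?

4

Walking parent pointers from 5b1b4a8: reachable set = {431c92f, 51e2fdf, 5b1b4a8, af69b66}.
That is 4 commits.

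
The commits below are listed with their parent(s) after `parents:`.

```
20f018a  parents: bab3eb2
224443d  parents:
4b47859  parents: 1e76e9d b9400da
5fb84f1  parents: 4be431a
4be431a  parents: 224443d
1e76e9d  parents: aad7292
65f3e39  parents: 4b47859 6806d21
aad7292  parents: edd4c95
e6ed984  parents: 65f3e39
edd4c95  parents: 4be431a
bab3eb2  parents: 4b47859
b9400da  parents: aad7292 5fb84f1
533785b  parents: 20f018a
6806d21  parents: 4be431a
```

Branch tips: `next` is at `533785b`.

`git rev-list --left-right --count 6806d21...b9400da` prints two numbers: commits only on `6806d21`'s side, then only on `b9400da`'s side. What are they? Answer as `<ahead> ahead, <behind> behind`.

1 ahead, 4 behind

Reachable from 6806d21: {224443d, 4be431a, 6806d21}.
Reachable from b9400da: {224443d, 4be431a, 5fb84f1, aad7292, b9400da, edd4c95}.
Only in 6806d21's history (ahead): {6806d21} — 1.
Only in b9400da's history (behind): {5fb84f1, aad7292, b9400da, edd4c95} — 4.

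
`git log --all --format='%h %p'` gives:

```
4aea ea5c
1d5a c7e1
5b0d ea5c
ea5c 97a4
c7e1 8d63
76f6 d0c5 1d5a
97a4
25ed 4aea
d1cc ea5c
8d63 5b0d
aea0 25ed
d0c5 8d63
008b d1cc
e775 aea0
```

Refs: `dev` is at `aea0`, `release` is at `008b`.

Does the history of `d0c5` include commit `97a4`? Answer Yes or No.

Ancestors of d0c5 (commits reachable by following parents): {5b0d, 8d63, 97a4, d0c5, ea5c}.
97a4 is in that set, so it is an ancestor of d0c5.

Yes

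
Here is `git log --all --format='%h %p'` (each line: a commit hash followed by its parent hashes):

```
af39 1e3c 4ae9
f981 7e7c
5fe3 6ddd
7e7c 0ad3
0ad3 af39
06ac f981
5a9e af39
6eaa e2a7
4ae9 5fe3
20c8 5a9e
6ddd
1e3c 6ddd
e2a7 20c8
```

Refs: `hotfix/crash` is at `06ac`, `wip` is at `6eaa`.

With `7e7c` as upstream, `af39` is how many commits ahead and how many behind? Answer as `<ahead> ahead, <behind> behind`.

Reachable from af39: {1e3c, 4ae9, 5fe3, 6ddd, af39}.
Reachable from 7e7c: {0ad3, 1e3c, 4ae9, 5fe3, 6ddd, 7e7c, af39}.
Only in af39's history (ahead): {} — 0.
Only in 7e7c's history (behind): {0ad3, 7e7c} — 2.

0 ahead, 2 behind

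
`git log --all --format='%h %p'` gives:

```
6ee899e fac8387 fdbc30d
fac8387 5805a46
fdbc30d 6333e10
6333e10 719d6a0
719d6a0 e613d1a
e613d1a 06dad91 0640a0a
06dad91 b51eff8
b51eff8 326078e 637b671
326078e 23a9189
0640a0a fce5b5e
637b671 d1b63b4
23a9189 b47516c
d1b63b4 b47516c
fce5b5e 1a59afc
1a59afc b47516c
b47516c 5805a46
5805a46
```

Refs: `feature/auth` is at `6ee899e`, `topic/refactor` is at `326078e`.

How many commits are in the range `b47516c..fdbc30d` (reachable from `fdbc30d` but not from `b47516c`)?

Reachable from fdbc30d: {0640a0a, 06dad91, 1a59afc, 23a9189, 326078e, 5805a46, 6333e10, 637b671, 719d6a0, b47516c, b51eff8, d1b63b4, e613d1a, fce5b5e, fdbc30d}.
Reachable from b47516c: {5805a46, b47516c}.
In fdbc30d's history but not b47516c's: {0640a0a, 06dad91, 1a59afc, 23a9189, 326078e, 6333e10, 637b671, 719d6a0, b51eff8, d1b63b4, e613d1a, fce5b5e, fdbc30d} — 13 commits.

13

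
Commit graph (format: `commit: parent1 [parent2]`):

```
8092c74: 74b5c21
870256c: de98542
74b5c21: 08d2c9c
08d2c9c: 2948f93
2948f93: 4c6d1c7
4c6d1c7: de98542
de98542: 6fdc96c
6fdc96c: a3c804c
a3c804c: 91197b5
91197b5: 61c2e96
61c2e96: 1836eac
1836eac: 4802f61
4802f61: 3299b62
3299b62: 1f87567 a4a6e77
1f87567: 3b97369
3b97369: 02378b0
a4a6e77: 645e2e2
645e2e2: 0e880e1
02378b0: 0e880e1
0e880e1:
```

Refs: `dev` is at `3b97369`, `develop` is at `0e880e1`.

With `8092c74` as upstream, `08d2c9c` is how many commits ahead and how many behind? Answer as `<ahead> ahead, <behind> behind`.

0 ahead, 2 behind

Reachable from 08d2c9c: {02378b0, 08d2c9c, 0e880e1, 1836eac, 1f87567, 2948f93, 3299b62, 3b97369, 4802f61, 4c6d1c7, 61c2e96, 645e2e2, 6fdc96c, 91197b5, a3c804c, a4a6e77, de98542}.
Reachable from 8092c74: {02378b0, 08d2c9c, 0e880e1, 1836eac, 1f87567, 2948f93, 3299b62, 3b97369, 4802f61, 4c6d1c7, 61c2e96, 645e2e2, 6fdc96c, 74b5c21, 8092c74, 91197b5, a3c804c, a4a6e77, de98542}.
Only in 08d2c9c's history (ahead): {} — 0.
Only in 8092c74's history (behind): {74b5c21, 8092c74} — 2.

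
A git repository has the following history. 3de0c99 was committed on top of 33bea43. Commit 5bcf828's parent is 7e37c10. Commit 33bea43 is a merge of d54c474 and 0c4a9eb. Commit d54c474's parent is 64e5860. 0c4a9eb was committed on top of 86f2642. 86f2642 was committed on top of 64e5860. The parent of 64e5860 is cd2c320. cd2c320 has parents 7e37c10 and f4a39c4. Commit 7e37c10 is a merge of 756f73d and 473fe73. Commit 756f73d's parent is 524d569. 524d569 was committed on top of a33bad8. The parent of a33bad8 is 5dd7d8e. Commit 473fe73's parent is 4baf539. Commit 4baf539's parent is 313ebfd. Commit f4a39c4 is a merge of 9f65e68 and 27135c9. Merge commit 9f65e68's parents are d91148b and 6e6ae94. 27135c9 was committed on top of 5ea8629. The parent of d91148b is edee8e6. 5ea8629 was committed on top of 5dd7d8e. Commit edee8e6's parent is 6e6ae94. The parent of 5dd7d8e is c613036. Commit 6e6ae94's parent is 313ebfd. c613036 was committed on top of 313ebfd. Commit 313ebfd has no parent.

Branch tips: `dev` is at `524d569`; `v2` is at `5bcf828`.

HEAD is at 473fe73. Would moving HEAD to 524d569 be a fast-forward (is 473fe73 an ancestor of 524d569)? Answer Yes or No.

A fast-forward from 473fe73 to 524d569 is possible iff 473fe73 is an ancestor of 524d569.
Ancestors of 524d569: {313ebfd, 524d569, 5dd7d8e, a33bad8, c613036}.
473fe73 is not among them, so fast-forward is not possible.

No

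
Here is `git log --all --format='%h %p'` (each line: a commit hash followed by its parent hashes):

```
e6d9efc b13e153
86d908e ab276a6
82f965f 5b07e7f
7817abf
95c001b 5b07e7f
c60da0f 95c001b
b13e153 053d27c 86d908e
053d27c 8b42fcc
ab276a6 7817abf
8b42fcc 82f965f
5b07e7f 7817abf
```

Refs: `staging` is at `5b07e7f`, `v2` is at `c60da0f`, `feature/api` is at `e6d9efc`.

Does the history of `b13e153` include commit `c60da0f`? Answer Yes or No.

Ancestors of b13e153: {053d27c, 5b07e7f, 7817abf, 82f965f, 86d908e, 8b42fcc, ab276a6, b13e153}.
c60da0f is not in that set, so it is not an ancestor of b13e153.

No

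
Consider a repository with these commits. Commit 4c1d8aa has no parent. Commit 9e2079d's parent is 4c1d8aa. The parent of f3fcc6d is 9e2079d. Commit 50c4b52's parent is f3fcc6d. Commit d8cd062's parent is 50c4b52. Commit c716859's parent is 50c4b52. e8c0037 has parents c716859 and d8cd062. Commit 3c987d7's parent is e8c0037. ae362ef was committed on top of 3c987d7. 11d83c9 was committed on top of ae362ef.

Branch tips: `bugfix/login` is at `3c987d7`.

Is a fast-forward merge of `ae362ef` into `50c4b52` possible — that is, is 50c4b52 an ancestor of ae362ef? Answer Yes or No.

Yes

A fast-forward from 50c4b52 to ae362ef is possible iff 50c4b52 is an ancestor of ae362ef.
Ancestors of ae362ef: {3c987d7, 4c1d8aa, 50c4b52, 9e2079d, ae362ef, c716859, d8cd062, e8c0037, f3fcc6d}.
50c4b52 is among them, so fast-forward is possible.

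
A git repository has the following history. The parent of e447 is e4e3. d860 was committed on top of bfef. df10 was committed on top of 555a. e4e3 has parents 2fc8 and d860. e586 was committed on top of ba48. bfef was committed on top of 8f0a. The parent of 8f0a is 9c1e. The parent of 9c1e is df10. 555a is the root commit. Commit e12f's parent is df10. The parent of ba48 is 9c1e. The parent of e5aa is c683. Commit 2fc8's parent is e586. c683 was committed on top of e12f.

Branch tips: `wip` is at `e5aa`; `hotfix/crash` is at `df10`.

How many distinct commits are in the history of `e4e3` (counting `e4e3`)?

10

Walking parent pointers from e4e3: reachable set = {2fc8, 555a, 8f0a, 9c1e, ba48, bfef, d860, df10, e4e3, e586}.
That is 10 commits.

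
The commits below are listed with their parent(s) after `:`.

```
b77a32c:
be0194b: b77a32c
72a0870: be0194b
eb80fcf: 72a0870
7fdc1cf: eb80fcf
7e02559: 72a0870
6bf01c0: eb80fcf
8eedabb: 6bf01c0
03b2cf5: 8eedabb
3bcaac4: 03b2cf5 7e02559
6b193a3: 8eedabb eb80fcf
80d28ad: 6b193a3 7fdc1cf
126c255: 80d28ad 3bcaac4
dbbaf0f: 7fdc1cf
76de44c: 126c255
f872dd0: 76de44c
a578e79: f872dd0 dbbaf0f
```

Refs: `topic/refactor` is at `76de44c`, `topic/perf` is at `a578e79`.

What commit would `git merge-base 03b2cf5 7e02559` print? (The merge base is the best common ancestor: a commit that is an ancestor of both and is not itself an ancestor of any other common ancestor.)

Ancestors of 03b2cf5: {03b2cf5, 6bf01c0, 72a0870, 8eedabb, b77a32c, be0194b, eb80fcf}.
Ancestors of 7e02559: {72a0870, 7e02559, b77a32c, be0194b}.
Common ancestors: {72a0870, b77a32c, be0194b}.
Among these, 72a0870 is not an ancestor of any other common ancestor — it is the merge base.

72a0870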